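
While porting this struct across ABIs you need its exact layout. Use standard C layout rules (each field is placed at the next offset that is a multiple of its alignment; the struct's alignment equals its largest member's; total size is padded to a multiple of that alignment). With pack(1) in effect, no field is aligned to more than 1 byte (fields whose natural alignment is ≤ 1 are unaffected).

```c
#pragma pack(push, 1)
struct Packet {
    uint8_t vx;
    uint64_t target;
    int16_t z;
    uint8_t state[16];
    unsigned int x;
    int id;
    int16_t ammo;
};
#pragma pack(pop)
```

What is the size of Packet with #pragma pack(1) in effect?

37

@0: vx [1B, align 1] → 1
@1: target [8B, align 1] → 9
@9: z [2B, align 1] → 11
@11: state [16B, align 1] → 27
@27: x [4B, align 1] → 31
@31: id [4B, align 1] → 35
@35: ammo [2B, align 1] → 37
size 37, align 1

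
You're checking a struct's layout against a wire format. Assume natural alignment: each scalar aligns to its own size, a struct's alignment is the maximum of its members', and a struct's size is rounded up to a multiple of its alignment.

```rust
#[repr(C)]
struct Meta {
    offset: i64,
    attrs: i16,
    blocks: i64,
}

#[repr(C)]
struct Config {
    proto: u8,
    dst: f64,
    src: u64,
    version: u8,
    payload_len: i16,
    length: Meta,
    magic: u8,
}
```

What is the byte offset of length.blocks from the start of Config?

48

Meta: @0: offset [8B, align 8] → 8; @8: attrs [2B, align 2] → 10; +6 pad (align 8); @16: blocks [8B, align 8] → 24; size 24, align 8
@0: proto [1B, align 1] → 1
+7 pad (align 8)
@8: dst [8B, align 8] → 16
@16: src [8B, align 8] → 24
@24: version [1B, align 1] → 25
+1 pad (align 2)
@26: payload_len [2B, align 2] → 28
+4 pad (align 8)
@32: length [24B, align 8] → 56
within Meta: blocks at 16
32 + 16 = 48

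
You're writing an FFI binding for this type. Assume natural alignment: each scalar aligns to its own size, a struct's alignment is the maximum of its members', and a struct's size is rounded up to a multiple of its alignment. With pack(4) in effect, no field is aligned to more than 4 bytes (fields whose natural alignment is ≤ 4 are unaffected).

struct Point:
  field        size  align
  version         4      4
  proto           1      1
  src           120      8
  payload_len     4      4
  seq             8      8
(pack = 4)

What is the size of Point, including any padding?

@0: version [4B, align 4] → 4
@4: proto [1B, align 1] → 5
+3 pad (align 4)
@8: src [120B, align 4] → 128
@128: payload_len [4B, align 4] → 132
@132: seq [8B, align 4] → 140
size 140, align 4

140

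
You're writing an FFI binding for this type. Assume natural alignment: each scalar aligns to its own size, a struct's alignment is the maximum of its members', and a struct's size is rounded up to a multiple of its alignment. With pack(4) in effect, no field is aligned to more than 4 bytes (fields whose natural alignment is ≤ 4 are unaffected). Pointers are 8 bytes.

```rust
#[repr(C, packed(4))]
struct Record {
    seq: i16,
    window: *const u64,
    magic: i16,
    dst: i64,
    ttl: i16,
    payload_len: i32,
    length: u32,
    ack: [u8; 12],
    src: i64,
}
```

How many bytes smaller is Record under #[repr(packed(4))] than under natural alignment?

8

natural layout:
  seq at 0 (size 2, align 2) → ends 2
  pad 6 to align 8 for window
  window at 8 (size 8, align 8) → ends 16
  magic at 16 (size 2, align 2) → ends 18
  pad 6 to align 8 for dst
  dst at 24 (size 8, align 8) → ends 32
  ttl at 32 (size 2, align 2) → ends 34
  pad 2 to align 4 for payload_len
  payload_len at 36 (size 4, align 4) → ends 40
  length at 40 (size 4, align 4) → ends 44
  ack at 44 (size 12, align 1) → ends 56
  src at 56 (size 8, align 8) → ends 64
  total 64 bytes, alignment 8
packed(4) layout:
  seq at 0 (size 2, align 2) → ends 2
  pad 2 to align 4 for window
  window at 4 (size 8, align 4) → ends 12
  magic at 12 (size 2, align 2) → ends 14
  pad 2 to align 4 for dst
  dst at 16 (size 8, align 4) → ends 24
  ttl at 24 (size 2, align 2) → ends 26
  pad 2 to align 4 for payload_len
  payload_len at 28 (size 4, align 4) → ends 32
  length at 32 (size 4, align 4) → ends 36
  ack at 36 (size 12, align 1) → ends 48
  src at 48 (size 8, align 4) → ends 56
  total 56 bytes, alignment 4
64 − 56 = 8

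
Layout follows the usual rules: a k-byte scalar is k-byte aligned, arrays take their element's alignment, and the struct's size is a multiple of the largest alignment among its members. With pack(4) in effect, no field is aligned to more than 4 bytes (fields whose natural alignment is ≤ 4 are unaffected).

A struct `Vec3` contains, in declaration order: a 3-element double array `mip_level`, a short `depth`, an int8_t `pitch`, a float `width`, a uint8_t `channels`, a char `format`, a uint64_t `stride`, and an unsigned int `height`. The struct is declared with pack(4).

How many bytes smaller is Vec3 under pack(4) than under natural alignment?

natural layout:
  mip_level at 0 (size 24, align 8) → ends 24
  depth at 24 (size 2, align 2) → ends 26
  pitch at 26 (size 1, align 1) → ends 27
  pad 1 to align 4 for width
  width at 28 (size 4, align 4) → ends 32
  channels at 32 (size 1, align 1) → ends 33
  format at 33 (size 1, align 1) → ends 34
  pad 6 to align 8 for stride
  stride at 40 (size 8, align 8) → ends 48
  height at 48 (size 4, align 4) → ends 52
  tail pad 4 to reach multiple of 8
  total 56 bytes, alignment 8
packed(4) layout:
  mip_level at 0 (size 24, align 4) → ends 24
  depth at 24 (size 2, align 2) → ends 26
  pitch at 26 (size 1, align 1) → ends 27
  pad 1 to align 4 for width
  width at 28 (size 4, align 4) → ends 32
  channels at 32 (size 1, align 1) → ends 33
  format at 33 (size 1, align 1) → ends 34
  pad 2 to align 4 for stride
  stride at 36 (size 8, align 4) → ends 44
  height at 44 (size 4, align 4) → ends 48
  total 48 bytes, alignment 4
56 − 48 = 8

8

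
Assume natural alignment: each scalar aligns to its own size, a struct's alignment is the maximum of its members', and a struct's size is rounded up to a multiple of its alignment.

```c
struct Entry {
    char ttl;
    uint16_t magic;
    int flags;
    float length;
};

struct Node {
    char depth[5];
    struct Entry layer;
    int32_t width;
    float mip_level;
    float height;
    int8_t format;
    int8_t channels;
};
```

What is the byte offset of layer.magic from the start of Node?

10

Entry: ttl at 0 (size 1, align 1) → ends 1; pad 1 to align 2 for magic; magic at 2 (size 2, align 2) → ends 4; flags at 4 (size 4, align 4) → ends 8; length at 8 (size 4, align 4) → ends 12; total 12 bytes, alignment 4
depth at 0 (size 5, align 1) → ends 5
pad 3 to align 4 for layer
layer at 8 (size 12, align 4) → ends 20
within Entry: magic at 2
8 + 2 = 10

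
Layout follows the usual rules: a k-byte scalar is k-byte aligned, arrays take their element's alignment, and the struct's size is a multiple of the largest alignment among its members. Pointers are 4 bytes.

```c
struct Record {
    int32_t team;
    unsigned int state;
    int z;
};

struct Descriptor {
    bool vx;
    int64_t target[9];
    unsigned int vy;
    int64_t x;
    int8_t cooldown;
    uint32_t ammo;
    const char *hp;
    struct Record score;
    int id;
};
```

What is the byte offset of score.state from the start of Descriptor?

112

Record: 0..4  team  (4B, 4-aligned); 4..8  state  (4B, 4-aligned); 8..12  z  (4B, 4-aligned); sizeof = 12, alignof = 4
0..1  vx  (1B, 1-aligned)
1..8  -- padding (7B)
8..80  target  (72B, 8-aligned)
80..84  vy  (4B, 4-aligned)
84..88  -- padding (4B)
88..96  x  (8B, 8-aligned)
96..97  cooldown  (1B, 1-aligned)
97..100  -- padding (3B)
100..104  ammo  (4B, 4-aligned)
104..108  hp  (4B, 4-aligned)
108..120  score  (12B, 4-aligned)
within Record: state at 4
108 + 4 = 112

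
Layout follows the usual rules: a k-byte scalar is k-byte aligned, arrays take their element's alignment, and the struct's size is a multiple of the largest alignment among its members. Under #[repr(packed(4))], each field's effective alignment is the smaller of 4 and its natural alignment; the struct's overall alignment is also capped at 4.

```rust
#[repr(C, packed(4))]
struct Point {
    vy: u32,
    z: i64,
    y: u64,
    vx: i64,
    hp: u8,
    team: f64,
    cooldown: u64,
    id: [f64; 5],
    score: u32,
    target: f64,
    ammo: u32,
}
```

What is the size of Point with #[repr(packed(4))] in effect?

@0: vy [4B, align 4] → 4
@4: z [8B, align 4] → 12
@12: y [8B, align 4] → 20
@20: vx [8B, align 4] → 28
@28: hp [1B, align 1] → 29
+3 pad (align 4)
@32: team [8B, align 4] → 40
@40: cooldown [8B, align 4] → 48
@48: id [40B, align 4] → 88
@88: score [4B, align 4] → 92
@92: target [8B, align 4] → 100
@100: ammo [4B, align 4] → 104
size 104, align 4

104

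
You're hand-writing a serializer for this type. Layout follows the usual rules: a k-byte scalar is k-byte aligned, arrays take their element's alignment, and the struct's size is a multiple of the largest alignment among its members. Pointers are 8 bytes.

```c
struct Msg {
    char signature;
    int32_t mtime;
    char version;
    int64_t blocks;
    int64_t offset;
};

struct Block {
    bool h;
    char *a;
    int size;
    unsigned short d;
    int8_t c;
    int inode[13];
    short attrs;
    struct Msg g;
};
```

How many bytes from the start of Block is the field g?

Msg: signature at 0 (size 1, align 1) → ends 1; pad 3 to align 4 for mtime; mtime at 4 (size 4, align 4) → ends 8; version at 8 (size 1, align 1) → ends 9; pad 7 to align 8 for blocks; blocks at 16 (size 8, align 8) → ends 24; offset at 24 (size 8, align 8) → ends 32; total 32 bytes, alignment 8
h at 0 (size 1, align 1) → ends 1
pad 7 to align 8 for a
a at 8 (size 8, align 8) → ends 16
size at 16 (size 4, align 4) → ends 20
d at 20 (size 2, align 2) → ends 22
c at 22 (size 1, align 1) → ends 23
pad 1 to align 4 for inode
inode at 24 (size 52, align 4) → ends 76
attrs at 76 (size 2, align 2) → ends 78
pad 2 to align 8 for g
g at 80 (size 32, align 8) → ends 112

80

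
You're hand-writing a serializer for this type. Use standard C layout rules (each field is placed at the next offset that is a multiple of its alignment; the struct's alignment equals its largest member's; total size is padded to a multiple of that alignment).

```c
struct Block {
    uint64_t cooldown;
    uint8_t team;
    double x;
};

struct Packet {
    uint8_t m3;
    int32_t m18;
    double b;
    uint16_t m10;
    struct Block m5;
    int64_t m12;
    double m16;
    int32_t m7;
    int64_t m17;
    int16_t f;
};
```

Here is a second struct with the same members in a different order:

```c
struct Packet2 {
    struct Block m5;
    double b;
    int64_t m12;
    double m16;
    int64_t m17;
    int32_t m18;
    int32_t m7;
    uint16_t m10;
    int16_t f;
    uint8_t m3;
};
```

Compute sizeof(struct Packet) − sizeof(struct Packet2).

Block: @0: cooldown [8B, align 8] → 8; @8: team [1B, align 1] → 9; +7 pad (align 8); @16: x [8B, align 8] → 24; size 24, align 8
@0: m3 [1B, align 1] → 1
+3 pad (align 4)
@4: m18 [4B, align 4] → 8
@8: b [8B, align 8] → 16
@16: m10 [2B, align 2] → 18
+6 pad (align 8)
@24: m5 [24B, align 8] → 48
@48: m12 [8B, align 8] → 56
@56: m16 [8B, align 8] → 64
@64: m7 [4B, align 4] → 68
+4 pad (align 8)
@72: m17 [8B, align 8] → 80
@80: f [2B, align 2] → 82
+6 tail pad (align 8)
size 88, align 8
— Packet2 —
@0: m5 [24B, align 8] → 24
@24: b [8B, align 8] → 32
@32: m12 [8B, align 8] → 40
@40: m16 [8B, align 8] → 48
@48: m17 [8B, align 8] → 56
@56: m18 [4B, align 4] → 60
@60: m7 [4B, align 4] → 64
@64: m10 [2B, align 2] → 66
@66: f [2B, align 2] → 68
@68: m3 [1B, align 1] → 69
+3 tail pad (align 8)
size 72, align 8
88 − 72 = 16

16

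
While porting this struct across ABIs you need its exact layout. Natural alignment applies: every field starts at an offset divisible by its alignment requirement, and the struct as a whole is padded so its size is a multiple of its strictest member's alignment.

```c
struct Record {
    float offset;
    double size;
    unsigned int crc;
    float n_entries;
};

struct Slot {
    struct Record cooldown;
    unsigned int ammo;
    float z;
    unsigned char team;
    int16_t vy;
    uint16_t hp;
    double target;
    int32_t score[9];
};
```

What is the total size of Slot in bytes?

Record: offset at 0 (size 4, align 4) → ends 4; pad 4 to align 8 for size; size at 8 (size 8, align 8) → ends 16; crc at 16 (size 4, align 4) → ends 20; n_entries at 20 (size 4, align 4) → ends 24; total 24 bytes, alignment 8
cooldown at 0 (size 24, align 8) → ends 24
ammo at 24 (size 4, align 4) → ends 28
z at 28 (size 4, align 4) → ends 32
team at 32 (size 1, align 1) → ends 33
pad 1 to align 2 for vy
vy at 34 (size 2, align 2) → ends 36
hp at 36 (size 2, align 2) → ends 38
pad 2 to align 8 for target
target at 40 (size 8, align 8) → ends 48
score at 48 (size 36, align 4) → ends 84
tail pad 4 to reach multiple of 8
total 88 bytes, alignment 8

88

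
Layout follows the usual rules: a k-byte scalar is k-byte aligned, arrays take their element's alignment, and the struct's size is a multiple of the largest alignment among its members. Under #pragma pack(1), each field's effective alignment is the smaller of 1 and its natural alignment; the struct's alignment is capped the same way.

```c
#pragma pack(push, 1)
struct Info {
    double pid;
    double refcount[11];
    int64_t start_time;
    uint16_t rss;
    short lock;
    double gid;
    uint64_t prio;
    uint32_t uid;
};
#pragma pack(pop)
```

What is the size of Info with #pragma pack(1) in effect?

128

@0: pid [8B, align 1] → 8
@8: refcount [88B, align 1] → 96
@96: start_time [8B, align 1] → 104
@104: rss [2B, align 1] → 106
@106: lock [2B, align 1] → 108
@108: gid [8B, align 1] → 116
@116: prio [8B, align 1] → 124
@124: uid [4B, align 1] → 128
size 128, align 1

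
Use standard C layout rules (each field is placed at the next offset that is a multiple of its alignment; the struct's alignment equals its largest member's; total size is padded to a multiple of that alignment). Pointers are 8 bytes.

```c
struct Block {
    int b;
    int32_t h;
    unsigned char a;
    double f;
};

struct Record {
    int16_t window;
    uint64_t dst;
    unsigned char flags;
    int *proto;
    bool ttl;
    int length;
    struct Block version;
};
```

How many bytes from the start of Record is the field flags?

16

Block: @0: b [4B, align 4] → 4; @4: h [4B, align 4] → 8; @8: a [1B, align 1] → 9; +7 pad (align 8); @16: f [8B, align 8] → 24; size 24, align 8
@0: window [2B, align 2] → 2
+6 pad (align 8)
@8: dst [8B, align 8] → 16
@16: flags [1B, align 1] → 17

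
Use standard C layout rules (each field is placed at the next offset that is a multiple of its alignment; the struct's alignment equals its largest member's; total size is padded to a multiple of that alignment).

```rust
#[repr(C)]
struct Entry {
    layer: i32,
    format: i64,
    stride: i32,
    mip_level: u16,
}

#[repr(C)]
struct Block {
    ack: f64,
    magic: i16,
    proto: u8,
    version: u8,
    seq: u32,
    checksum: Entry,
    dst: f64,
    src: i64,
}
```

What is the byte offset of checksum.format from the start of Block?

Entry: layer at 0 (size 4, align 4) → ends 4; pad 4 to align 8 for format; format at 8 (size 8, align 8) → ends 16; stride at 16 (size 4, align 4) → ends 20; mip_level at 20 (size 2, align 2) → ends 22; tail pad 2 to reach multiple of 8; total 24 bytes, alignment 8
ack at 0 (size 8, align 8) → ends 8
magic at 8 (size 2, align 2) → ends 10
proto at 10 (size 1, align 1) → ends 11
version at 11 (size 1, align 1) → ends 12
seq at 12 (size 4, align 4) → ends 16
checksum at 16 (size 24, align 8) → ends 40
within Entry: format at 8
16 + 8 = 24

24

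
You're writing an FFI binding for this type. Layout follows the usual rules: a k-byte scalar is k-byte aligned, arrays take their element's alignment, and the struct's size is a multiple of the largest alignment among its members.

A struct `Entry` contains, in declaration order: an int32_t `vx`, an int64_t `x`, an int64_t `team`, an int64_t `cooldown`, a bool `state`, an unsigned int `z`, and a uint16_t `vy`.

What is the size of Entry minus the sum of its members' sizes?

13

0..4  vx  (4B, 4-aligned)
4..8  -- padding (4B)
8..16  x  (8B, 8-aligned)
16..24  team  (8B, 8-aligned)
24..32  cooldown  (8B, 8-aligned)
32..33  state  (1B, 1-aligned)
33..36  -- padding (3B)
36..40  z  (4B, 4-aligned)
40..42  vy  (2B, 2-aligned)
42..48  -- tail padding (6B)
sizeof = 48, alignof = 8
data bytes 35, size 48 → padding 13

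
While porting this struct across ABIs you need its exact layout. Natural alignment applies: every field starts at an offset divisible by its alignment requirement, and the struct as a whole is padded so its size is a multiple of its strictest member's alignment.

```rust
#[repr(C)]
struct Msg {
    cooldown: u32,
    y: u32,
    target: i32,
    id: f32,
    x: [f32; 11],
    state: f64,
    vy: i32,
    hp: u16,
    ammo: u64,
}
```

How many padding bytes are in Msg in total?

0..4  cooldown  (4B, 4-aligned)
4..8  y  (4B, 4-aligned)
8..12  target  (4B, 4-aligned)
12..16  id  (4B, 4-aligned)
16..60  x  (44B, 4-aligned)
60..64  -- padding (4B)
64..72  state  (8B, 8-aligned)
72..76  vy  (4B, 4-aligned)
76..78  hp  (2B, 2-aligned)
78..80  -- padding (2B)
80..88  ammo  (8B, 8-aligned)
sizeof = 88, alignof = 8
data bytes 82, size 88 → padding 6

6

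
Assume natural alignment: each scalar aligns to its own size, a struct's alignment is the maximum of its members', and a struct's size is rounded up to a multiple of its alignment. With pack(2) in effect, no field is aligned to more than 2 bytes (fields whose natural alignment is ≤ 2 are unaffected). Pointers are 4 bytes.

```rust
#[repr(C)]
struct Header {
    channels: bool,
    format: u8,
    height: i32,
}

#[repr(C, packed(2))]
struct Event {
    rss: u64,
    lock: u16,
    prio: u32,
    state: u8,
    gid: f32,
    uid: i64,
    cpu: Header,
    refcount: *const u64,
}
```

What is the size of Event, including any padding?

40

Header: channels at 0 (size 1, align 1) → ends 1; format at 1 (size 1, align 1) → ends 2; pad 2 to align 4 for height; height at 4 (size 4, align 4) → ends 8; total 8 bytes, alignment 4
rss at 0 (size 8, align 2) → ends 8
lock at 8 (size 2, align 2) → ends 10
prio at 10 (size 4, align 2) → ends 14
state at 14 (size 1, align 1) → ends 15
pad 1 to align 2 for gid
gid at 16 (size 4, align 2) → ends 20
uid at 20 (size 8, align 2) → ends 28
cpu at 28 (size 8, align 2) → ends 36
refcount at 36 (size 4, align 2) → ends 40
total 40 bytes, alignment 2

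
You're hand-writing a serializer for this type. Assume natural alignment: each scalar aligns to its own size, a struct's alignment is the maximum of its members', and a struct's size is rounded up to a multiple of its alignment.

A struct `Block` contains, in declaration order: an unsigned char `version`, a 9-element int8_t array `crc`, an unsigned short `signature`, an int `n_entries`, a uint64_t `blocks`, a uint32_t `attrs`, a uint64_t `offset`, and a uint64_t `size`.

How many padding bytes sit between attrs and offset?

version at 0 (size 1, align 1) → ends 1
crc at 1 (size 9, align 1) → ends 10
signature at 10 (size 2, align 2) → ends 12
n_entries at 12 (size 4, align 4) → ends 16
blocks at 16 (size 8, align 8) → ends 24
attrs at 24 (size 4, align 4) → ends 28
pad 4 to align 8 for offset
offset at 32 (size 8, align 8) → ends 40

4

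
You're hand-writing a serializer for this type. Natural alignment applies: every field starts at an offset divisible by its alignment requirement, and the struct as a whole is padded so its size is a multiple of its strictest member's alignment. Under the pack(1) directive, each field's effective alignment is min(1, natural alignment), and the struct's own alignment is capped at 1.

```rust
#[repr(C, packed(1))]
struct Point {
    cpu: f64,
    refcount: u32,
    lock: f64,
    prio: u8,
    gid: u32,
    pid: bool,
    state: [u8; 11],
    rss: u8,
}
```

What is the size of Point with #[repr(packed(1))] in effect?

@0: cpu [8B, align 1] → 8
@8: refcount [4B, align 1] → 12
@12: lock [8B, align 1] → 20
@20: prio [1B, align 1] → 21
@21: gid [4B, align 1] → 25
@25: pid [1B, align 1] → 26
@26: state [11B, align 1] → 37
@37: rss [1B, align 1] → 38
size 38, align 1

38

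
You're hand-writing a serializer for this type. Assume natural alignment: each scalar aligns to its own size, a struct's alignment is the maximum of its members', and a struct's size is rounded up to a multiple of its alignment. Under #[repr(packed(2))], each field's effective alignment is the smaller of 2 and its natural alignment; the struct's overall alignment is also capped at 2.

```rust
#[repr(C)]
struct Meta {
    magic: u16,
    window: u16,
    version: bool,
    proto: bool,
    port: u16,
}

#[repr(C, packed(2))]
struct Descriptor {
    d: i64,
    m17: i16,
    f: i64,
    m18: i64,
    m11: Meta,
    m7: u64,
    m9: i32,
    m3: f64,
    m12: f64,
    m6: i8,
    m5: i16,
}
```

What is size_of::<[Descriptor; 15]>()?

Meta: @0: magic [2B, align 2] → 2; @2: window [2B, align 2] → 4; @4: version [1B, align 1] → 5; @5: proto [1B, align 1] → 6; @6: port [2B, align 2] → 8; size 8, align 2
@0: d [8B, align 2] → 8
@8: m17 [2B, align 2] → 10
@10: f [8B, align 2] → 18
@18: m18 [8B, align 2] → 26
@26: m11 [8B, align 2] → 34
@34: m7 [8B, align 2] → 42
@42: m9 [4B, align 2] → 46
@46: m3 [8B, align 2] → 54
@54: m12 [8B, align 2] → 62
@62: m6 [1B, align 1] → 63
+1 pad (align 2)
@64: m5 [2B, align 2] → 66
size 66, align 2
array of 15: 15 × 66 = 990

990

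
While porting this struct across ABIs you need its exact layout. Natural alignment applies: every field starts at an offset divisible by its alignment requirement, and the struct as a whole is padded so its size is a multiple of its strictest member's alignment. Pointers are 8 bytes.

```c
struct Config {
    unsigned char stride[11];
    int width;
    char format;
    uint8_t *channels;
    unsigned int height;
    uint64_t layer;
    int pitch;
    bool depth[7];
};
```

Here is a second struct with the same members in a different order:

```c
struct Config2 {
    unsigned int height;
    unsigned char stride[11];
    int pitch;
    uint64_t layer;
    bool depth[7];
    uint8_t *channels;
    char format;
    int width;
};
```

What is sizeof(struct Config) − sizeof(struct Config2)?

8

0..11  stride  (11B, 1-aligned)
11..12  -- padding (1B)
12..16  width  (4B, 4-aligned)
16..17  format  (1B, 1-aligned)
17..24  -- padding (7B)
24..32  channels  (8B, 8-aligned)
32..36  height  (4B, 4-aligned)
36..40  -- padding (4B)
40..48  layer  (8B, 8-aligned)
48..52  pitch  (4B, 4-aligned)
52..59  depth  (7B, 1-aligned)
59..64  -- tail padding (5B)
sizeof = 64, alignof = 8
— Config2 —
0..4  height  (4B, 4-aligned)
4..15  stride  (11B, 1-aligned)
15..16  -- padding (1B)
16..20  pitch  (4B, 4-aligned)
20..24  -- padding (4B)
24..32  layer  (8B, 8-aligned)
32..39  depth  (7B, 1-aligned)
39..40  -- padding (1B)
40..48  channels  (8B, 8-aligned)
48..49  format  (1B, 1-aligned)
49..52  -- padding (3B)
52..56  width  (4B, 4-aligned)
sizeof = 56, alignof = 8
64 − 56 = 8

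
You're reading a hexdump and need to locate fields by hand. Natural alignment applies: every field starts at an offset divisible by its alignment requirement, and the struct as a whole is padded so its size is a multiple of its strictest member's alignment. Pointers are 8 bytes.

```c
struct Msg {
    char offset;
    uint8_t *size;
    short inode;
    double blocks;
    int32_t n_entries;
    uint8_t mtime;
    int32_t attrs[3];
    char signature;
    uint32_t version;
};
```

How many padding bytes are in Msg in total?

0..1  offset  (1B, 1-aligned)
1..8  -- padding (7B)
8..16  size  (8B, 8-aligned)
16..18  inode  (2B, 2-aligned)
18..24  -- padding (6B)
24..32  blocks  (8B, 8-aligned)
32..36  n_entries  (4B, 4-aligned)
36..37  mtime  (1B, 1-aligned)
37..40  -- padding (3B)
40..52  attrs  (12B, 4-aligned)
52..53  signature  (1B, 1-aligned)
53..56  -- padding (3B)
56..60  version  (4B, 4-aligned)
60..64  -- tail padding (4B)
sizeof = 64, alignof = 8
data bytes 41, size 64 → padding 23

23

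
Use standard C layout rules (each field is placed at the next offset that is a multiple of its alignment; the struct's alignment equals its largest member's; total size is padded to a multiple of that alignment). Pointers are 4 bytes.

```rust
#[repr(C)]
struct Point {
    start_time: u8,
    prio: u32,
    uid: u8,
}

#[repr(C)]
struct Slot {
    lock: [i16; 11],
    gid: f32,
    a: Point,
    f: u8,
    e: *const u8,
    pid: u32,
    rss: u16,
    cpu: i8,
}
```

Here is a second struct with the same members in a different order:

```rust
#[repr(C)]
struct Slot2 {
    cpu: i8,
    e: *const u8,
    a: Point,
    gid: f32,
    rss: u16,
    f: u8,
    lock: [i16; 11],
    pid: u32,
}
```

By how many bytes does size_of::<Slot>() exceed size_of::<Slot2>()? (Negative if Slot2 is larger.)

0

Point: @0: start_time [1B, align 1] → 1; +3 pad (align 4); @4: prio [4B, align 4] → 8; @8: uid [1B, align 1] → 9; +3 tail pad (align 4); size 12, align 4
@0: lock [22B, align 2] → 22
+2 pad (align 4)
@24: gid [4B, align 4] → 28
@28: a [12B, align 4] → 40
@40: f [1B, align 1] → 41
+3 pad (align 4)
@44: e [4B, align 4] → 48
@48: pid [4B, align 4] → 52
@52: rss [2B, align 2] → 54
@54: cpu [1B, align 1] → 55
+1 tail pad (align 4)
size 56, align 4
— Slot2 —
@0: cpu [1B, align 1] → 1
+3 pad (align 4)
@4: e [4B, align 4] → 8
@8: a [12B, align 4] → 20
@20: gid [4B, align 4] → 24
@24: rss [2B, align 2] → 26
@26: f [1B, align 1] → 27
+1 pad (align 2)
@28: lock [22B, align 2] → 50
+2 pad (align 4)
@52: pid [4B, align 4] → 56
size 56, align 4
56 − 56 = 0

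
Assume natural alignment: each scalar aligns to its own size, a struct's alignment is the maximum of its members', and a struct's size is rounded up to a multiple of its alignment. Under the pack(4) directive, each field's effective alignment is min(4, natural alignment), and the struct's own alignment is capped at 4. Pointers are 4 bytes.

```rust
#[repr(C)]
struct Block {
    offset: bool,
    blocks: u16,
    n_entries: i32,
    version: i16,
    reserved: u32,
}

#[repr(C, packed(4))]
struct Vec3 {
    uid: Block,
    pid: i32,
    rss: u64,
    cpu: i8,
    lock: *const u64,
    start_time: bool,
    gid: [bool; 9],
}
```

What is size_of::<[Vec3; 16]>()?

Block: offset at 0 (size 1, align 1) → ends 1; pad 1 to align 2 for blocks; blocks at 2 (size 2, align 2) → ends 4; n_entries at 4 (size 4, align 4) → ends 8; version at 8 (size 2, align 2) → ends 10; pad 2 to align 4 for reserved; reserved at 12 (size 4, align 4) → ends 16; total 16 bytes, alignment 4
uid at 0 (size 16, align 4) → ends 16
pid at 16 (size 4, align 4) → ends 20
rss at 20 (size 8, align 4) → ends 28
cpu at 28 (size 1, align 1) → ends 29
pad 3 to align 4 for lock
lock at 32 (size 4, align 4) → ends 36
start_time at 36 (size 1, align 1) → ends 37
gid at 37 (size 9, align 1) → ends 46
tail pad 2 to reach multiple of 4
total 48 bytes, alignment 4
array of 16: 16 × 48 = 768

768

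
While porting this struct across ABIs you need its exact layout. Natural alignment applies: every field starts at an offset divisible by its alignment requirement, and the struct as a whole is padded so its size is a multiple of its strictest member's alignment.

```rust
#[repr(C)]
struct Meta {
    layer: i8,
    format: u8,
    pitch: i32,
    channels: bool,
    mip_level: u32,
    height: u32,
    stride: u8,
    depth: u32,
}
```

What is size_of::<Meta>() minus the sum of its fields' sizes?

8

0..1  layer  (1B, 1-aligned)
1..2  format  (1B, 1-aligned)
2..4  -- padding (2B)
4..8  pitch  (4B, 4-aligned)
8..9  channels  (1B, 1-aligned)
9..12  -- padding (3B)
12..16  mip_level  (4B, 4-aligned)
16..20  height  (4B, 4-aligned)
20..21  stride  (1B, 1-aligned)
21..24  -- padding (3B)
24..28  depth  (4B, 4-aligned)
sizeof = 28, alignof = 4
data bytes 20, size 28 → padding 8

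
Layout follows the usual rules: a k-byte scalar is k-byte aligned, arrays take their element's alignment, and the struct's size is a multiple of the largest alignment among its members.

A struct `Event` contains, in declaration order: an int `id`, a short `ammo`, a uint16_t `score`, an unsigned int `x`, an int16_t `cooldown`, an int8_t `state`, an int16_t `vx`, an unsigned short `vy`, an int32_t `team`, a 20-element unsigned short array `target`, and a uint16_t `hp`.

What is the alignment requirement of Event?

member alignments: id=4, ammo=2, score=2, x=4, cooldown=2, state=1, vx=2, vy=2, team=4, target=2, hp=2
max = 4

4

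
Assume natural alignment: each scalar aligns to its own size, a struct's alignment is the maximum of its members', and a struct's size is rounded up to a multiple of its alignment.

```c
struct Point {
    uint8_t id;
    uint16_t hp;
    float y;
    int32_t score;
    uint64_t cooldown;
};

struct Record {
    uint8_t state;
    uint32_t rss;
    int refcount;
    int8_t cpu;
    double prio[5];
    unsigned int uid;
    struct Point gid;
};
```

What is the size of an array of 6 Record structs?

528

Point: id at 0 (size 1, align 1) → ends 1; pad 1 to align 2 for hp; hp at 2 (size 2, align 2) → ends 4; y at 4 (size 4, align 4) → ends 8; score at 8 (size 4, align 4) → ends 12; pad 4 to align 8 for cooldown; cooldown at 16 (size 8, align 8) → ends 24; total 24 bytes, alignment 8
state at 0 (size 1, align 1) → ends 1
pad 3 to align 4 for rss
rss at 4 (size 4, align 4) → ends 8
refcount at 8 (size 4, align 4) → ends 12
cpu at 12 (size 1, align 1) → ends 13
pad 3 to align 8 for prio
prio at 16 (size 40, align 8) → ends 56
uid at 56 (size 4, align 4) → ends 60
pad 4 to align 8 for gid
gid at 64 (size 24, align 8) → ends 88
total 88 bytes, alignment 8
array of 6: 6 × 88 = 528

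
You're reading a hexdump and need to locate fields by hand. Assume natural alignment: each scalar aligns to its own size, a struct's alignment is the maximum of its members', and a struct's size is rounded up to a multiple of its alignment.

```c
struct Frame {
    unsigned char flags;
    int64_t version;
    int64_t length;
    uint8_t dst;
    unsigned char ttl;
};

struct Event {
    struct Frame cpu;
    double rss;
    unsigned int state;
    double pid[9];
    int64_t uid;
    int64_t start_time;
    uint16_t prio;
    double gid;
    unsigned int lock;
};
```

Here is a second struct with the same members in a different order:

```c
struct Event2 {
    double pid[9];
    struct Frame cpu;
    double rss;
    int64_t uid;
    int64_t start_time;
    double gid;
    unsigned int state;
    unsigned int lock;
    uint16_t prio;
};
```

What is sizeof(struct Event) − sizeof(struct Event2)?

Frame: @0: flags [1B, align 1] → 1; +7 pad (align 8); @8: version [8B, align 8] → 16; @16: length [8B, align 8] → 24; @24: dst [1B, align 1] → 25; @25: ttl [1B, align 1] → 26; +6 tail pad (align 8); size 32, align 8
@0: cpu [32B, align 8] → 32
@32: rss [8B, align 8] → 40
@40: state [4B, align 4] → 44
+4 pad (align 8)
@48: pid [72B, align 8] → 120
@120: uid [8B, align 8] → 128
@128: start_time [8B, align 8] → 136
@136: prio [2B, align 2] → 138
+6 pad (align 8)
@144: gid [8B, align 8] → 152
@152: lock [4B, align 4] → 156
+4 tail pad (align 8)
size 160, align 8
— Event2 —
@0: pid [72B, align 8] → 72
@72: cpu [32B, align 8] → 104
@104: rss [8B, align 8] → 112
@112: uid [8B, align 8] → 120
@120: start_time [8B, align 8] → 128
@128: gid [8B, align 8] → 136
@136: state [4B, align 4] → 140
@140: lock [4B, align 4] → 144
@144: prio [2B, align 2] → 146
+6 tail pad (align 8)
size 152, align 8
160 − 152 = 8

8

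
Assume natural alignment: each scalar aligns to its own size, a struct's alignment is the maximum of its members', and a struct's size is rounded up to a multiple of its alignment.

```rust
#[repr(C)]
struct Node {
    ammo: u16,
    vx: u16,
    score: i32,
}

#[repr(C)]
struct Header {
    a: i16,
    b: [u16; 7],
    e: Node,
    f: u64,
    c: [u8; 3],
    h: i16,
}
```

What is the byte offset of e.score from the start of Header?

20

Node: @0: ammo [2B, align 2] → 2; @2: vx [2B, align 2] → 4; @4: score [4B, align 4] → 8; size 8, align 4
@0: a [2B, align 2] → 2
@2: b [14B, align 2] → 16
@16: e [8B, align 4] → 24
within Node: score at 4
16 + 4 = 20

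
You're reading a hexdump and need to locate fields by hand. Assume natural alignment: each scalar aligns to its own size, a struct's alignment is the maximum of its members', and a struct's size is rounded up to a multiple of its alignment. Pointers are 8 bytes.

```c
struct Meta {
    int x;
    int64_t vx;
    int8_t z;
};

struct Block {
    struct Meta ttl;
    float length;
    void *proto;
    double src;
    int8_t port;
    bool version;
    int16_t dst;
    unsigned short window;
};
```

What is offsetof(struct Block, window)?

Meta: x at 0 (size 4, align 4) → ends 4; pad 4 to align 8 for vx; vx at 8 (size 8, align 8) → ends 16; z at 16 (size 1, align 1) → ends 17; tail pad 7 to reach multiple of 8; total 24 bytes, alignment 8
ttl at 0 (size 24, align 8) → ends 24
length at 24 (size 4, align 4) → ends 28
pad 4 to align 8 for proto
proto at 32 (size 8, align 8) → ends 40
src at 40 (size 8, align 8) → ends 48
port at 48 (size 1, align 1) → ends 49
version at 49 (size 1, align 1) → ends 50
dst at 50 (size 2, align 2) → ends 52
window at 52 (size 2, align 2) → ends 54

52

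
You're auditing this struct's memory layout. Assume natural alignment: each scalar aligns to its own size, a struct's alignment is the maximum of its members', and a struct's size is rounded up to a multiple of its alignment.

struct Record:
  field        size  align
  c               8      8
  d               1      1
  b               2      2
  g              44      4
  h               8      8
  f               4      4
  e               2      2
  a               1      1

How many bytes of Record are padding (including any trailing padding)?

0..8  c  (8B, 8-aligned)
8..9  d  (1B, 1-aligned)
9..10  -- padding (1B)
10..12  b  (2B, 2-aligned)
12..56  g  (44B, 4-aligned)
56..64  h  (8B, 8-aligned)
64..68  f  (4B, 4-aligned)
68..70  e  (2B, 2-aligned)
70..71  a  (1B, 1-aligned)
71..72  -- tail padding (1B)
sizeof = 72, alignof = 8
data bytes 70, size 72 → padding 2

2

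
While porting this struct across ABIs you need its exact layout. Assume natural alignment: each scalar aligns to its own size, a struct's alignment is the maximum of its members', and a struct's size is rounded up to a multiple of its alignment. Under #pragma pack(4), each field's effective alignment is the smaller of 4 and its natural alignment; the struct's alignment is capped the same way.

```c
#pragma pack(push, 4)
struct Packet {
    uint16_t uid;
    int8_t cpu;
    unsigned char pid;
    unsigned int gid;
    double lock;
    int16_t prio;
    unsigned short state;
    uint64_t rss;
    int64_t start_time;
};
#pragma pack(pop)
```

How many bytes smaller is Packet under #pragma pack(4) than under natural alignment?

4

natural layout:
  0..2  uid  (2B, 2-aligned)
  2..3  cpu  (1B, 1-aligned)
  3..4  pid  (1B, 1-aligned)
  4..8  gid  (4B, 4-aligned)
  8..16  lock  (8B, 8-aligned)
  16..18  prio  (2B, 2-aligned)
  18..20  state  (2B, 2-aligned)
  20..24  -- padding (4B)
  24..32  rss  (8B, 8-aligned)
  32..40  start_time  (8B, 8-aligned)
  sizeof = 40, alignof = 8
packed(4) layout:
  0..2  uid  (2B, 2-aligned)
  2..3  cpu  (1B, 1-aligned)
  3..4  pid  (1B, 1-aligned)
  4..8  gid  (4B, 4-aligned)
  8..16  lock  (8B, 4-aligned)
  16..18  prio  (2B, 2-aligned)
  18..20  state  (2B, 2-aligned)
  20..28  rss  (8B, 4-aligned)
  28..36  start_time  (8B, 4-aligned)
  sizeof = 36, alignof = 4
40 − 36 = 4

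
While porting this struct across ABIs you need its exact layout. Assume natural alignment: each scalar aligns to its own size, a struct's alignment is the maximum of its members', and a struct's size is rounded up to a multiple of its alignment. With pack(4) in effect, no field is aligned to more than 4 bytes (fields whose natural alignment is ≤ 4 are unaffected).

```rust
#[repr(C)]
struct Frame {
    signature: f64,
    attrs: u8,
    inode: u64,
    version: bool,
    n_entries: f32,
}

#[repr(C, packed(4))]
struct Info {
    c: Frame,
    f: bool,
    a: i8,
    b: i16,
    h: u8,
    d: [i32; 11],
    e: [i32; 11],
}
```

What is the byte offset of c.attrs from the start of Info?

8

Frame: 0..8  signature  (8B, 8-aligned); 8..9  attrs  (1B, 1-aligned); 9..16  -- padding (7B); 16..24  inode  (8B, 8-aligned); 24..25  version  (1B, 1-aligned); 25..28  -- padding (3B); 28..32  n_entries  (4B, 4-aligned); sizeof = 32, alignof = 8
0..32  c  (32B, 4-aligned)
within Frame: attrs at 8
0 + 8 = 8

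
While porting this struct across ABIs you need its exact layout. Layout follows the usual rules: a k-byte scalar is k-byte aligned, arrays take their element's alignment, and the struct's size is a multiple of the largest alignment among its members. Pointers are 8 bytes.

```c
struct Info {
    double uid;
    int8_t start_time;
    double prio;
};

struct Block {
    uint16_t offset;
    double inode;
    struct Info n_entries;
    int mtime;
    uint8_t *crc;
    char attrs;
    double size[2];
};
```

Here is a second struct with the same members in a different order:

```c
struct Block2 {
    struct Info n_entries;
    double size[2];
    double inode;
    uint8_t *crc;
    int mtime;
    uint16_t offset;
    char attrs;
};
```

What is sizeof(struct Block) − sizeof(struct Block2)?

16

Info: @0: uid [8B, align 8] → 8; @8: start_time [1B, align 1] → 9; +7 pad (align 8); @16: prio [8B, align 8] → 24; size 24, align 8
@0: offset [2B, align 2] → 2
+6 pad (align 8)
@8: inode [8B, align 8] → 16
@16: n_entries [24B, align 8] → 40
@40: mtime [4B, align 4] → 44
+4 pad (align 8)
@48: crc [8B, align 8] → 56
@56: attrs [1B, align 1] → 57
+7 pad (align 8)
@64: size [16B, align 8] → 80
size 80, align 8
— Block2 —
@0: n_entries [24B, align 8] → 24
@24: size [16B, align 8] → 40
@40: inode [8B, align 8] → 48
@48: crc [8B, align 8] → 56
@56: mtime [4B, align 4] → 60
@60: offset [2B, align 2] → 62
@62: attrs [1B, align 1] → 63
+1 tail pad (align 8)
size 64, align 8
80 − 64 = 16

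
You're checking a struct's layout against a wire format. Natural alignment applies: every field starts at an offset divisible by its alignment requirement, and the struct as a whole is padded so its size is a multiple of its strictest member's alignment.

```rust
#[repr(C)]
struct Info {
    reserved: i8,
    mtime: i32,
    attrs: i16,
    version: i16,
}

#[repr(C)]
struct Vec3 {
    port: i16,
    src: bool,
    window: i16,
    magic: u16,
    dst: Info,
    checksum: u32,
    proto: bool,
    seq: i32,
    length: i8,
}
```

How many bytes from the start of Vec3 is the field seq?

Info: reserved at 0 (size 1, align 1) → ends 1; pad 3 to align 4 for mtime; mtime at 4 (size 4, align 4) → ends 8; attrs at 8 (size 2, align 2) → ends 10; version at 10 (size 2, align 2) → ends 12; total 12 bytes, alignment 4
port at 0 (size 2, align 2) → ends 2
src at 2 (size 1, align 1) → ends 3
pad 1 to align 2 for window
window at 4 (size 2, align 2) → ends 6
magic at 6 (size 2, align 2) → ends 8
dst at 8 (size 12, align 4) → ends 20
checksum at 20 (size 4, align 4) → ends 24
proto at 24 (size 1, align 1) → ends 25
pad 3 to align 4 for seq
seq at 28 (size 4, align 4) → ends 32

28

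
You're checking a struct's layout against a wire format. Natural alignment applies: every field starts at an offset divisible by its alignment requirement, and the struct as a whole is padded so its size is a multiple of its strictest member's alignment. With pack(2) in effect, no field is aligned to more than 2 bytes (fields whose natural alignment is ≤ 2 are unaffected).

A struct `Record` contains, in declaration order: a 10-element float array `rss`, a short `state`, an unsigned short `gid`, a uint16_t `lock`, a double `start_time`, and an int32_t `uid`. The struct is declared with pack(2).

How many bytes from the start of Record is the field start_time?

rss at 0 (size 40, align 2) → ends 40
state at 40 (size 2, align 2) → ends 42
gid at 42 (size 2, align 2) → ends 44
lock at 44 (size 2, align 2) → ends 46
start_time at 46 (size 8, align 2) → ends 54

46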